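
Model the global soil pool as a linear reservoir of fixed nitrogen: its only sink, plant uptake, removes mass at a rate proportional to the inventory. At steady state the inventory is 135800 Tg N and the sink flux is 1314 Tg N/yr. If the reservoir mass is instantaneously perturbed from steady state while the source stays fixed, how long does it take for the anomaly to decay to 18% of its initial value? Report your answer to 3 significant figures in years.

177 yr

For a linear reservoir the anomaly decays as exp(−t/τ) with τ = M/F = 135800/1314 = 103.3 yr.
exp(−t/τ) = 0.18 ⇒ t = −τ ln(0.18) = 103.3 × 1.715 = 177.2 yr.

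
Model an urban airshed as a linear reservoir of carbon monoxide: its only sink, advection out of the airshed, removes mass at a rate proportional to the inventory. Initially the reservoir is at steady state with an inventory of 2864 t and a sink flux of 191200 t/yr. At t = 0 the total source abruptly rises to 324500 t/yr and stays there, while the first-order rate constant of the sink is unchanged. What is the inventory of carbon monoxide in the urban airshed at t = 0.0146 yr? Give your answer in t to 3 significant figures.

τ = M₀/F₀ = 2864/191200 = 0.01498 yr; rate constant k = 1/τ.
New steady state M_∞ = F₁/k = F₁·τ = 324500 × 0.01498 = 4860.7 t.
M(t) = M_∞ + (M₀ − M_∞)·e^(−t/τ); t/τ = 0.0146/0.01498 = 0.9747, so e^(−t/τ) = 0.3773.
M(t) = 4860.7 − 1997 × 0.3773 = 4107.3 t.

4110 t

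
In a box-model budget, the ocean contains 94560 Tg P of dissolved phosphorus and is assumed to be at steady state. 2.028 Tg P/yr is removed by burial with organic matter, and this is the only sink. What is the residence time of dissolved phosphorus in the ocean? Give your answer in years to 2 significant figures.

τ = M / F = 94560 / 2.028 = 46630 yr.

47000 yr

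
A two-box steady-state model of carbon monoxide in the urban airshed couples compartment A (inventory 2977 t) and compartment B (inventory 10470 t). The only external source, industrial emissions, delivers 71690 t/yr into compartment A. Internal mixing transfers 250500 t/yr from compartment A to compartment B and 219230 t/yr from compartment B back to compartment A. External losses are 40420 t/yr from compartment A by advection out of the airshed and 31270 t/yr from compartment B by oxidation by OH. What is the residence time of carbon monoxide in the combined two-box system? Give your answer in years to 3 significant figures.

0.188 yr

For the system as a whole, the A↔B exchange is internal and contributes nothing to the throughput; only the external sinks remove mass.
M_total = 2977 + 10470 = 13447 t.
ΣF_external_out = 40420 + 31270 = 71690 t/yr.
τ = M_total / ΣF_ext = 13447 / 71690 = 0.1876 yr.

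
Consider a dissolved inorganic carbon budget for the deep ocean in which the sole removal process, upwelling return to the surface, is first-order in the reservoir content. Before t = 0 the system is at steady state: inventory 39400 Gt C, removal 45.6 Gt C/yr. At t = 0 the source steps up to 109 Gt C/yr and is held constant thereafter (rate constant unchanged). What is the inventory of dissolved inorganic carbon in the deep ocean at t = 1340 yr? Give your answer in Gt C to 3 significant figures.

82600 Gt C

The sink rate constant is k = F₀/M₀ = 45.6/39400 = 0.001157 yr⁻¹.
Solving dM/dt = F₁ − kM with M(0) = M₀ gives M(t) = F₁/k + (M₀ − F₁/k)·e^(−kt).
F₁/k = 109/0.001157 = 94180 Gt C; kt = 0.001157 × 1340 = 1.551, e^(−kt) = 0.2121.
M(1340) = 94180 + (39400 − 94180) × 0.2121 = 94180 − 11620 = 82563 Gt C.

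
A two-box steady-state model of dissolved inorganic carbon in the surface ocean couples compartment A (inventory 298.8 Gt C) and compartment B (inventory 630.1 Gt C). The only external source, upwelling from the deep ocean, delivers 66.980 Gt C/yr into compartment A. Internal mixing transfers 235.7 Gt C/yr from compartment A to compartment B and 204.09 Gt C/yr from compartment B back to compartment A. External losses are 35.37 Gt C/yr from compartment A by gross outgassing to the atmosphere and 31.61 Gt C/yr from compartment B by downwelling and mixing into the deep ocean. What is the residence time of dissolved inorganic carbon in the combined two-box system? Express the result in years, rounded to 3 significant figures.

For the system as a whole, the A↔B exchange is internal and contributes nothing to the throughput; only the external sinks remove mass.
M_total = 298.8 + 630.1 = 928.90 Gt C.
ΣF_external_out = 35.37 + 31.61 = 66.980 Gt C/yr.
τ = M_total / ΣF_ext = 928.90 / 66.980 = 13.87 yr.

13.9 yr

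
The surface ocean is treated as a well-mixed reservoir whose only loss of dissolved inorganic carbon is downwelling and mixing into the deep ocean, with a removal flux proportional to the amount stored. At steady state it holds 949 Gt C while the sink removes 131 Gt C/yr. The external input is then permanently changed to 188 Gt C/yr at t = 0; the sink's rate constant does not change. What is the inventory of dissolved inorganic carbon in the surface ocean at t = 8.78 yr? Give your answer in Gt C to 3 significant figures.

1240 Gt C

The sink rate constant is k = F₀/M₀ = 131/949 = 0.1380 yr⁻¹.
Solving dM/dt = F₁ − kM with M(0) = M₀ gives M(t) = F₁/k + (M₀ − F₁/k)·e^(−kt).
F₁/k = 188/0.1380 = 1361.9 Gt C; kt = 0.1380 × 8.78 = 1.212, e^(−kt) = 0.2976.
M(8.78) = 1361.9 + (949 − 1361.9) × 0.2976 = 1361.9 − 122.9 = 1239.0 Gt C.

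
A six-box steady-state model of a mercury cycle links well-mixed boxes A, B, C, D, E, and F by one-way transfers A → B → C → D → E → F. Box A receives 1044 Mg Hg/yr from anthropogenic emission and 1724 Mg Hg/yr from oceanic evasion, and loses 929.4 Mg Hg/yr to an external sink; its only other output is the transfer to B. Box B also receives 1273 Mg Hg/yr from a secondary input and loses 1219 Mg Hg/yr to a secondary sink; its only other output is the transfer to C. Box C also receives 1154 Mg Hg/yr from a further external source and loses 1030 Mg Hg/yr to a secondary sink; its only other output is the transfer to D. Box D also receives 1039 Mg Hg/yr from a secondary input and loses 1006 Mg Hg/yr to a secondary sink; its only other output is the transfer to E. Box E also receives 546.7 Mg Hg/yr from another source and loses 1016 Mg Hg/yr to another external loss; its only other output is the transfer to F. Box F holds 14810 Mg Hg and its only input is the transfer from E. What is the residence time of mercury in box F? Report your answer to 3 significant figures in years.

Box A: F(A→B) = (1044 + 1724) − 929.4 = 1838.6 Mg Hg/yr.
Box B: F(B→C) = (1838.6 + 1273) − 1219 = 1892.6 Mg Hg/yr.
Box C: F(C→D) = (1892.6 + 1154) − 1030 = 2016.6 Mg Hg/yr.
Box D: F(D→E) = (2016.6 + 1039) − 1006 = 2049.6 Mg Hg/yr.
Box E: F(E→F) = (2049.6 + 546.7) − 1016 = 1580.3 Mg Hg/yr.
Box F throughput = its input = 1580.3 Mg Hg/yr; τ = 14810 / 1580.3 = 9.372 yr.

9.37 yr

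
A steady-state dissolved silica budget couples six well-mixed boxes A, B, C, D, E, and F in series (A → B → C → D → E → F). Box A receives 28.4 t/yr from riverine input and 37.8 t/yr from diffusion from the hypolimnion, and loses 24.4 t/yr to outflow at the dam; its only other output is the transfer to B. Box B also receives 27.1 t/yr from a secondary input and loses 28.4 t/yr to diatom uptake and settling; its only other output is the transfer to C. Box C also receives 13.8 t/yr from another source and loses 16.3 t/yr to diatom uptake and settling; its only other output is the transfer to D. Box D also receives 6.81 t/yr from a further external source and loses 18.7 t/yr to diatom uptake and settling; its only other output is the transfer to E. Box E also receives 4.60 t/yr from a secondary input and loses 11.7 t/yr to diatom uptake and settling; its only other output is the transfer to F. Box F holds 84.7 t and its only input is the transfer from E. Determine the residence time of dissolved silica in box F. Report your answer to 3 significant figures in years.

4.46 yr

Box A: F(A→B) = (28.4 + 37.8) − 24.4 = 41.800 t/yr.
Box B: F(B→C) = (41.800 + 27.1) − 28.4 = 40.500 t/yr.
Box C: F(C→D) = (40.500 + 13.8) − 16.3 = 38.000 t/yr.
Box D: F(D→E) = (38.000 + 6.81) − 18.7 = 26.110 t/yr.
Box E: F(E→F) = (26.110 + 4.60) − 11.7 = 19.010 t/yr.
Box F throughput = its input = 19.010 t/yr; τ = 84.7 / 19.010 = 4.456 yr.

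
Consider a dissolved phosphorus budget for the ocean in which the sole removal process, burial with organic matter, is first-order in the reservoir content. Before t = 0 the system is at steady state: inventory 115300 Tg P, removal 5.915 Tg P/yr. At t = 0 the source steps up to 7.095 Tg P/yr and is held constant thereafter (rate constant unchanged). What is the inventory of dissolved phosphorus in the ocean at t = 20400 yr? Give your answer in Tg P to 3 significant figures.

130000 Tg P

The sink rate constant is k = F₀/M₀ = 5.915/115300 = 5.130×10^-5 yr⁻¹.
Solving dM/dt = F₁ − kM with M(0) = M₀ gives M(t) = F₁/k + (M₀ − F₁/k)·e^(−kt).
F₁/k = 7.095/5.130×10^-5 = 138300 Tg P; kt = 5.130×10^-5 × 20400 = 1.047, e^(−kt) = 0.3512.
M(20400) = 138300 + (115300 − 138300) × 0.3512 = 138300 − 8077 = 130220 Tg P.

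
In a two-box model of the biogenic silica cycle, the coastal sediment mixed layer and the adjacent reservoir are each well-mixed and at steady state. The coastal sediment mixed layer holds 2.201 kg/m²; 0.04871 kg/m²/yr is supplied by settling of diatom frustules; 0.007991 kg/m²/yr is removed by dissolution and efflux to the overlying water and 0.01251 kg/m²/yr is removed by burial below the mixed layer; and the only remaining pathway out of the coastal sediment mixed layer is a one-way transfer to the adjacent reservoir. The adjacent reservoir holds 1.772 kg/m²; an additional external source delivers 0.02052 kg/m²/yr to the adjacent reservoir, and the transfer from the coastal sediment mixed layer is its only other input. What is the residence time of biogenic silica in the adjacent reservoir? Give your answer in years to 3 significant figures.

Balance the coastal sediment mixed layer: ΣF_in = 0.048710 kg/m²/yr.
Transfer to the adjacent reservoir = ΣF_in − (0.007991 + 0.01251) = 0.028209 kg/m²/yr.
Total input to the adjacent reservoir = 0.028209 + 0.02052 = 0.048729 kg/m²/yr; at steady state this equals its total output.
τ = M / F = 1.772 / 0.048729 = 36.36 yr.

36.4 yr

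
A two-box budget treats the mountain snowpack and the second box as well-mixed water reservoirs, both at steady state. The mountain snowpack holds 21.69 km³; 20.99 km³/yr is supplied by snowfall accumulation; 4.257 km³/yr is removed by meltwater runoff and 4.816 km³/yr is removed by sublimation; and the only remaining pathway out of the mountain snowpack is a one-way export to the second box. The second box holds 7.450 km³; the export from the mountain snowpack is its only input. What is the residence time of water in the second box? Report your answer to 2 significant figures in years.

Balance the mountain snowpack: ΣF_in = 20.990 km³/yr.
Export to the second box = ΣF_in − (4.257 + 4.816) = 11.917 km³/yr.
At steady state the output of the second box equals its input, 11.917 km³/yr.
τ = M / F = 7.450 / 11.917 = 0.6252 yr.

0.63 yr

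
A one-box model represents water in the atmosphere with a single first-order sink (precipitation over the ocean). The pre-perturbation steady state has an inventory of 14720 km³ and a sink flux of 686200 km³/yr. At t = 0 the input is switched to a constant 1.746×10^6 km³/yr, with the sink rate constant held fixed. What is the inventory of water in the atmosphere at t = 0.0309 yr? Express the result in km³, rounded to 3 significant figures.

τ = M₀/F₀ = 14720/686200 = 0.02145 yr; rate constant k = 1/τ.
New steady state M_∞ = F₁/k = F₁·τ = 1.746×10^6 × 0.02145 = 37454 km³.
M(t) = M_∞ + (M₀ − M_∞)·e^(−t/τ); t/τ = 0.0309/0.02145 = 1.440, so e^(−t/τ) = 0.2368.
M(t) = 37454 − 22730 × 0.2368 = 32070 km³.

32100 km³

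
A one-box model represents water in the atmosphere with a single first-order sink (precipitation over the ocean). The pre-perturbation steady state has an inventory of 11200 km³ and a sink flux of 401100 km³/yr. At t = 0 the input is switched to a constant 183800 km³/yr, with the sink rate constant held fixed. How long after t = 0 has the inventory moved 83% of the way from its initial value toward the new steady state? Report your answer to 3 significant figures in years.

0.0495 yr

τ = M₀/F₀ = 11200/401100 = 0.02792 yr.
The remaining gap fraction is e^(−t/τ); 83% covered ⇒ e^(−t/τ) = 0.170.
t = −τ ln(0.170) = 0.02792 × 1.772 = 0.04948 yr.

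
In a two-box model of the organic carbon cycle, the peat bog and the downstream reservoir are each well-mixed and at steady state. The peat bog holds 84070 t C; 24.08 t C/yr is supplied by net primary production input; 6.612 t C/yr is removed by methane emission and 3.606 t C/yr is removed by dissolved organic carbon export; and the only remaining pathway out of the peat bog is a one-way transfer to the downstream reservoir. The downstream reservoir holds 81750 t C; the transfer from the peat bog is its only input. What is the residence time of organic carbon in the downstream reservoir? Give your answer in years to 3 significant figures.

Balance the peat bog: ΣF_in = 24.080 t C/yr.
Transfer to the downstream reservoir = ΣF_in − (6.612 + 3.606) = 13.862 t C/yr.
At steady state the output of the downstream reservoir equals its input, 13.862 t C/yr.
τ = M / F = 81750 / 13.862 = 5897 yr.

5900 yr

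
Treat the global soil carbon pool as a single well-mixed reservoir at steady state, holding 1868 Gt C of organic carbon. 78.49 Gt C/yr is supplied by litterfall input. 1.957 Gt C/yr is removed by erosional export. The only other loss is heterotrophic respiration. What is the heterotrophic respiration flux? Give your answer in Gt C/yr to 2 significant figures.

77 Gt C/yr

At steady state ΣF_in = ΣF_out.
ΣF_in = 78.490 Gt C/yr.
Heterotrophic respiration flux = ΣF_in − (1.957) = 78.490 − 1.957 = 76.53 Gt C/yr.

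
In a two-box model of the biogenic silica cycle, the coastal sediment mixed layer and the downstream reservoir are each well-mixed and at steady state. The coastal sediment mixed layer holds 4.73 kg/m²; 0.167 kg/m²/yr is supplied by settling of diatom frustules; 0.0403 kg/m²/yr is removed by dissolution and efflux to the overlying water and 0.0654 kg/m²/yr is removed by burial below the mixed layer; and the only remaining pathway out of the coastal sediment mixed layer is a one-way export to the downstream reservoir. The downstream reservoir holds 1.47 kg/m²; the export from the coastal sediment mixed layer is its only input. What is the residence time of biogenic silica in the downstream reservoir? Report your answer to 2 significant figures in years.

24 yr

Balance the coastal sediment mixed layer: ΣF_in = 0.16700 kg/m²/yr.
Export to the downstream reservoir = ΣF_in − (0.0403 + 0.0654) = 0.061300 kg/m²/yr.
At steady state the output of the downstream reservoir equals its input, 0.061300 kg/m²/yr.
τ = M / F = 1.47 / 0.061300 = 23.98 yr.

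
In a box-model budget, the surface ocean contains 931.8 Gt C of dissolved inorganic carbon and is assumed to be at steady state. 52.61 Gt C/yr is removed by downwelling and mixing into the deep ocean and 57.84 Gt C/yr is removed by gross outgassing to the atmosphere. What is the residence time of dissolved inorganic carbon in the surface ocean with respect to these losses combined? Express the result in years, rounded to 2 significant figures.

8.4 yr

Total removal = 52.61 + 57.84 = 110.45 Gt C/yr.
τ = M / ΣF_out = 931.8 / 110.45 = 8.436 yr.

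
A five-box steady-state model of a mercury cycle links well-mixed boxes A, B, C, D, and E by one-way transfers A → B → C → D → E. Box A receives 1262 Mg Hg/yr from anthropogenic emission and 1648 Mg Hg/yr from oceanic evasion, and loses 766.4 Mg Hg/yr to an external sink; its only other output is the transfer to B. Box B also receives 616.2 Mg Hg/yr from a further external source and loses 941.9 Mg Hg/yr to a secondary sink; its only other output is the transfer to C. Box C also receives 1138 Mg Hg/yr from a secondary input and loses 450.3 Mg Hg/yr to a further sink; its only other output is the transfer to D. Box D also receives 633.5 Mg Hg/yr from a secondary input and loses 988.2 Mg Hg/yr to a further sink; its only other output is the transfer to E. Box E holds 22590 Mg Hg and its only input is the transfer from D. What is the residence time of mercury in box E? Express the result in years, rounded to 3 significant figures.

10.5 yr

Box A: F(A→B) = (1262 + 1648) − 766.4 = 2143.6 Mg Hg/yr.
Box B: F(B→C) = (2143.6 + 616.2) − 941.9 = 1817.9 Mg Hg/yr.
Box C: F(C→D) = (1817.9 + 1138) − 450.3 = 2505.6 Mg Hg/yr.
Box D: F(D→E) = (2505.6 + 633.5) − 988.2 = 2150.9 Mg Hg/yr.
Box E throughput = its input = 2150.9 Mg Hg/yr; τ = 22590 / 2150.9 = 10.50 yr.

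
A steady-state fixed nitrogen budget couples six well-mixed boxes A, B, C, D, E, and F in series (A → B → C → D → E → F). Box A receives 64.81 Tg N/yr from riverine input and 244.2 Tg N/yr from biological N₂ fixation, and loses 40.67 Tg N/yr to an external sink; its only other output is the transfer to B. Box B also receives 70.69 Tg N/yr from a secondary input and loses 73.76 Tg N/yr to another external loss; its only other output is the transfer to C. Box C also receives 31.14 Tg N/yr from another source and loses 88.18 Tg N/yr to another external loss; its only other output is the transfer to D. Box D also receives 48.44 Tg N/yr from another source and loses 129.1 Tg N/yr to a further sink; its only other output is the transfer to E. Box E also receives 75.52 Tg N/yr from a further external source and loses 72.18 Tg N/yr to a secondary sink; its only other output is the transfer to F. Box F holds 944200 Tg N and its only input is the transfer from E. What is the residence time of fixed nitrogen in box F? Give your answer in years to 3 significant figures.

Box A: F(A→B) = (64.81 + 244.2) − 40.67 = 268.34 Tg N/yr.
Box B: F(B→C) = (268.34 + 70.69) − 73.76 = 265.27 Tg N/yr.
Box C: F(C→D) = (265.27 + 31.14) − 88.18 = 208.23 Tg N/yr.
Box D: F(D→E) = (208.23 + 48.44) − 129.1 = 127.57 Tg N/yr.
Box E: F(E→F) = (127.57 + 75.52) − 72.18 = 130.91 Tg N/yr.
Box F throughput = its input = 130.91 Tg N/yr; τ = 944200 / 130.91 = 7213 yr.

7210 yr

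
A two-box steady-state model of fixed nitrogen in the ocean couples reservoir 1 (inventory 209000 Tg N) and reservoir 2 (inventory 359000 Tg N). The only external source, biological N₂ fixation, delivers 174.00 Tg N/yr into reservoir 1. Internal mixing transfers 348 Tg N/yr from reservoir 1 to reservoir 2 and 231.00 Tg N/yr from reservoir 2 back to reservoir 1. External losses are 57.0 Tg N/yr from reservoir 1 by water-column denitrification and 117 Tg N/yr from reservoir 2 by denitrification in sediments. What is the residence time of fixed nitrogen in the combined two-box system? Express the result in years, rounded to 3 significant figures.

Residence time in the combined system uses the total inventory and the total *external* removal — internal exchanges between the two boxes cancel.
M_total = 209000 + 359000 = 568000 Tg N.
ΣF_external_out = 57.0 + 117 = 174.00 Tg N/yr.
τ = M_total / ΣF_ext = 568000 / 174.00 = 3264 yr.

3260 yr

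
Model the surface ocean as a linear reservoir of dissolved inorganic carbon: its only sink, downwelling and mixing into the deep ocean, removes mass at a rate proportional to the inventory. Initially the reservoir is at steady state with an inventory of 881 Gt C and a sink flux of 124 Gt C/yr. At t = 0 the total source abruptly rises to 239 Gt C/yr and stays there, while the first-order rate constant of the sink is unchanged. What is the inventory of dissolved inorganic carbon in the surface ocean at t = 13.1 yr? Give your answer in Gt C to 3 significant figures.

1570 Gt C

The sink rate constant is k = F₀/M₀ = 124/881 = 0.1407 yr⁻¹.
Solving dM/dt = F₁ − kM with M(0) = M₀ gives M(t) = F₁/k + (M₀ − F₁/k)·e^(−kt).
F₁/k = 239/0.1407 = 1698.1 Gt C; kt = 0.1407 × 13.1 = 1.844, e^(−kt) = 0.1582.
M(13.1) = 1698.1 + (881 − 1698.1) × 0.1582 = 1698.1 − 129.3 = 1568.8 Gt C.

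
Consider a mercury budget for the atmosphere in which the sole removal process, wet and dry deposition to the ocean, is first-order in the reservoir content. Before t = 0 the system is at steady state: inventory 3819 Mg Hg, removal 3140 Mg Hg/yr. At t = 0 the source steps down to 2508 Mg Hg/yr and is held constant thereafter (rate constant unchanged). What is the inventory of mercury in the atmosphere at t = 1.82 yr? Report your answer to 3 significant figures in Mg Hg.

Residence time τ = M₀/F₀ = 1.216 yr. The eventual steady state is M_∞ = M₀·(F₁/F₀) = 3819 × 2508/3140 = 3050.3 Mg Hg.
The anomaly ΔM(t) = M(t) − M_∞ decays as ΔM₀·e^(−t/τ) with ΔM₀ = 3819 − 3050.3 = 768.7 Mg Hg.
At t = 1.82 yr, e^(−t/τ) = e^(−1.496) = 0.2239, so ΔM = 172.1 Mg Hg and M = 3050.3 + 172.1 = 3222.5 Mg Hg.

3220 Mg Hg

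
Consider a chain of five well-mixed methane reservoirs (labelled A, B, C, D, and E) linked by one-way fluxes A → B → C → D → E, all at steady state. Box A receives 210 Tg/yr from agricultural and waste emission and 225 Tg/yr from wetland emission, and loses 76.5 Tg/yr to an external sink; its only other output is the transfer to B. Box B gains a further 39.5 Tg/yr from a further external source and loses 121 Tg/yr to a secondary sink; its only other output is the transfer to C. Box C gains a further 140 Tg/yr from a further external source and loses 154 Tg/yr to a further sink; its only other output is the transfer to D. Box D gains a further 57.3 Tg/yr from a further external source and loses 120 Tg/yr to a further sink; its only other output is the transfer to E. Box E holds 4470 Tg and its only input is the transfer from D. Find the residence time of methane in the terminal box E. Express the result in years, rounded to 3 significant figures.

22.3 yr

Box A: F(A→B) = (210 + 225) − 76.5 = 358.50 Tg/yr.
Box B: F(B→C) = (358.50 + 39.5) − 121 = 277.00 Tg/yr.
Box C: F(C→D) = (277.00 + 140) − 154 = 263.00 Tg/yr.
Box D: F(D→E) = (263.00 + 57.3) − 120 = 200.30 Tg/yr.
Box E throughput = its input = 200.30 Tg/yr; τ = 4470 / 200.30 = 22.32 yr.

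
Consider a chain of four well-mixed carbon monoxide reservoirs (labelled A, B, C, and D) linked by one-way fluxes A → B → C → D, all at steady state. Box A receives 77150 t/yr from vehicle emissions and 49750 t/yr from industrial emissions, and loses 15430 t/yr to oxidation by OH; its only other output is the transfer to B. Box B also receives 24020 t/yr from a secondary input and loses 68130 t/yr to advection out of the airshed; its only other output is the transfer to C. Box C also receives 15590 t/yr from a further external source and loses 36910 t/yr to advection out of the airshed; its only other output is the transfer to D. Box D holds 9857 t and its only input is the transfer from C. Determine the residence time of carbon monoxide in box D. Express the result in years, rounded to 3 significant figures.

Box A: F(A→B) = (77150 + 49750) − 15430 = 111470 t/yr.
Box B: F(B→C) = (111470 + 24020) − 68130 = 67360 t/yr.
Box C: F(C→D) = (67360 + 15590) − 36910 = 46040 t/yr.
Box D throughput = its input = 46040 t/yr; τ = 9857 / 46040 = 0.2141 yr.

0.214 yr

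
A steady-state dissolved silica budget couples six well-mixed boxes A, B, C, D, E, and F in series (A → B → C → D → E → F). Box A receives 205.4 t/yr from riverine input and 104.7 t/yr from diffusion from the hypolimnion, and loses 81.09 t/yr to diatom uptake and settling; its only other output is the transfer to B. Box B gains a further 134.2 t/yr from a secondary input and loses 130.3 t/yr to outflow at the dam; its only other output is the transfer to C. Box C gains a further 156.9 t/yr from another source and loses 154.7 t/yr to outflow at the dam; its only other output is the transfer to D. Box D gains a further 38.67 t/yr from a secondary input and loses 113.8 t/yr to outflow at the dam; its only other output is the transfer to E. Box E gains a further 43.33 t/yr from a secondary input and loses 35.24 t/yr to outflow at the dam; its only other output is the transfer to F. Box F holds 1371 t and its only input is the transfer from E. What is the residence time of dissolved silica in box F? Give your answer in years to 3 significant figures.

8.16 yr

Box A: F(A→B) = (205.4 + 104.7) − 81.09 = 229.01 t/yr.
Box B: F(B→C) = (229.01 + 134.2) − 130.3 = 232.91 t/yr.
Box C: F(C→D) = (232.91 + 156.9) − 154.7 = 235.11 t/yr.
Box D: F(D→E) = (235.11 + 38.67) − 113.8 = 159.98 t/yr.
Box E: F(E→F) = (159.98 + 43.33) − 35.24 = 168.07 t/yr.
Box F throughput = its input = 168.07 t/yr; τ = 1371 / 168.07 = 8.157 yr.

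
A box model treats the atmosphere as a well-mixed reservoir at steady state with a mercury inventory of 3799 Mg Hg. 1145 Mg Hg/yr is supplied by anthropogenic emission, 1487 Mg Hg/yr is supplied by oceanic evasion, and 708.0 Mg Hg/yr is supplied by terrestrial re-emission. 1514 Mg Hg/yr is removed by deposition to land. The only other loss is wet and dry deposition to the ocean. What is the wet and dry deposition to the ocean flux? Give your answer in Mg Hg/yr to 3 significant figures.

At steady state ΣF_in = ΣF_out.
ΣF_in = 1145 + 1487 + 708.0 = 3340.0 Mg Hg/yr.
Wet and dry deposition to the ocean flux = ΣF_in − (1514) = 3340.0 − 1514 = 1826 Mg Hg/yr.

1830 Mg Hg/yr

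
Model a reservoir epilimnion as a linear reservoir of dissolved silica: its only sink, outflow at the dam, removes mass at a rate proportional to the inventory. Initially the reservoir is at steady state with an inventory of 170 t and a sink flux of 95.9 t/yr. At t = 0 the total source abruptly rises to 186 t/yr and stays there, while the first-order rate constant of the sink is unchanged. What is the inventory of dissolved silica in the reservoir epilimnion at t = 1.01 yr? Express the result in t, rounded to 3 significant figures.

Residence time τ = M₀/F₀ = 1.773 yr. The eventual steady state is M_∞ = M₀·(F₁/F₀) = 170 × 186/95.9 = 329.72 t.
The anomaly ΔM(t) = M(t) − M_∞ decays as ΔM₀·e^(−t/τ) with ΔM₀ = 170 − 329.72 = −159.7 t.
At t = 1.01 yr, e^(−t/τ) = e^(−0.5698) = 0.5657, so ΔM = −90.35 t and M = 329.72 − 90.35 = 239.37 t.

239 t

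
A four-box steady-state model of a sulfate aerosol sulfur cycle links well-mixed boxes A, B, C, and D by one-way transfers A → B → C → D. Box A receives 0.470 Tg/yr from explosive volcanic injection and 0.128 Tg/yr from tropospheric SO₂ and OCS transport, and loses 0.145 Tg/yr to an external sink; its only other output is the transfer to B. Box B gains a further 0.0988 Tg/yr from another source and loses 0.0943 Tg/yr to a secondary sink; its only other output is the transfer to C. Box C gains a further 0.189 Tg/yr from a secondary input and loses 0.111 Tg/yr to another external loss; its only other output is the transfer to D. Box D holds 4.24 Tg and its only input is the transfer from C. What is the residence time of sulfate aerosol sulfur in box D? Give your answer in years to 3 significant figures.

7.92 yr

Box A: F(A→B) = (0.470 + 0.128) − 0.145 = 0.45300 Tg/yr.
Box B: F(B→C) = (0.45300 + 0.0988) − 0.0943 = 0.45750 Tg/yr.
Box C: F(C→D) = (0.45750 + 0.189) − 0.111 = 0.53550 Tg/yr.
Box D throughput = its input = 0.53550 Tg/yr; τ = 4.24 / 0.53550 = 7.918 yr.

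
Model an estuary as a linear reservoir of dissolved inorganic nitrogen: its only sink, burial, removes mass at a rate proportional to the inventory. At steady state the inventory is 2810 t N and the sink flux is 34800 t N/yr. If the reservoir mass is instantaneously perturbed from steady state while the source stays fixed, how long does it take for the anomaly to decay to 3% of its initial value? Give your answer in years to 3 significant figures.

0.283 yr

For a linear reservoir the anomaly decays as exp(−t/τ) with τ = M/F = 2810/34800 = 0.08075 yr.
exp(−t/τ) = 0.03 ⇒ t = −τ ln(0.03) = 0.08075 × 3.507 = 0.2831 yr.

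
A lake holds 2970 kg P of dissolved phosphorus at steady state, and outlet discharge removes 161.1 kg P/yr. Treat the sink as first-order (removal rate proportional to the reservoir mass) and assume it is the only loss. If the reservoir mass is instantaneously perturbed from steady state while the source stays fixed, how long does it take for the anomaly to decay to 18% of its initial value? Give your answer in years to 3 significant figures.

31.6 yr

For a linear reservoir the anomaly decays as exp(−t/τ) with τ = M/F = 2970/161.1 = 18.44 yr.
exp(−t/τ) = 0.18 ⇒ t = −τ ln(0.18) = 18.44 × 1.715 = 31.61 yr.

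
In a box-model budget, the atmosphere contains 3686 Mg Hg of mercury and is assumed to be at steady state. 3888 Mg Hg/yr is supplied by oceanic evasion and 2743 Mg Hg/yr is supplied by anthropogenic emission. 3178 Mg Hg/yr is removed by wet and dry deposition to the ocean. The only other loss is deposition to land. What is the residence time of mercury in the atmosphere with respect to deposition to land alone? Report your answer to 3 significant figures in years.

1.07 yr

At steady state ΣF_in = ΣF_out.
ΣF_in = 3888 + 2743 = 6631.0 Mg Hg/yr.
Deposition to land flux = ΣF_in − (3178) = 6631.0 − 3178 = 3453 Mg Hg/yr.
τ = M / F = 3686 / 3453 = 1.067 yr.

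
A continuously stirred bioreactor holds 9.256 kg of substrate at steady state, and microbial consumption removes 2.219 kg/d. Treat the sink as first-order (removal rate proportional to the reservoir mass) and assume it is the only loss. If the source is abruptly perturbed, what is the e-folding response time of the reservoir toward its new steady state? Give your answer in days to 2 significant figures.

4.2 d

For a linear reservoir the response time equals the residence time τ = M/F.
τ = 9.256 / 2.219 = 4.171 d.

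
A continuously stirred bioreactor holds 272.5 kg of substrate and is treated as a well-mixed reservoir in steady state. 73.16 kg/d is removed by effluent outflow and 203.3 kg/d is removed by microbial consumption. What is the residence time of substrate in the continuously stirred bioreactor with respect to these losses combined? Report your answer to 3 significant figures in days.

Total removal = 73.16 + 203.3 = 276.46 kg/d.
τ = M / ΣF_out = 272.5 / 276.46 = 0.9857 d.

0.986 d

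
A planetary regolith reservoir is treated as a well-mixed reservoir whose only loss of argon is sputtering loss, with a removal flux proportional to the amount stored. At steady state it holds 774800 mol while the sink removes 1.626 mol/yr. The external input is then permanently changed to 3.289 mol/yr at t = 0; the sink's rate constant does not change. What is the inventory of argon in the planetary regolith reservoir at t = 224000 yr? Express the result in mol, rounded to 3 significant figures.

1.07×10^6 mol

The sink rate constant is k = F₀/M₀ = 1.626/774800 = 2.099×10^-6 yr⁻¹.
Solving dM/dt = F₁ − kM with M(0) = M₀ gives M(t) = F₁/k + (M₀ − F₁/k)·e^(−kt).
F₁/k = 3.289/2.099×10^-6 = 1.5672×10^6 mol; kt = 2.099×10^-6 × 224000 = 0.4701, e^(−kt) = 0.6249.
M(224000) = 1.5672×10^6 + (774800 − 1.5672×10^6) × 0.6249 = 1.5672×10^6 − 495200 = 1.0720×10^6 mol.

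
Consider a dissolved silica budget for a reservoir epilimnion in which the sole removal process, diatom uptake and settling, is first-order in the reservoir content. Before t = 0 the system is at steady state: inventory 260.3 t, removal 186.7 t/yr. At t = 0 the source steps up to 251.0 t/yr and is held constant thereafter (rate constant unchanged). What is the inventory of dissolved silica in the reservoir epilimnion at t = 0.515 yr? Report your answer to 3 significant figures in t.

τ = M₀/F₀ = 260.3/186.7 = 1.394 yr; rate constant k = 1/τ.
New steady state M_∞ = F₁/k = F₁·τ = 251.0 × 1.394 = 349.95 t.
M(t) = M_∞ + (M₀ − M_∞)·e^(−t/τ); t/τ = 0.515/1.394 = 0.3694, so e^(−t/τ) = 0.6912.
M(t) = 349.95 − 89.65 × 0.6912 = 287.99 t.

288 t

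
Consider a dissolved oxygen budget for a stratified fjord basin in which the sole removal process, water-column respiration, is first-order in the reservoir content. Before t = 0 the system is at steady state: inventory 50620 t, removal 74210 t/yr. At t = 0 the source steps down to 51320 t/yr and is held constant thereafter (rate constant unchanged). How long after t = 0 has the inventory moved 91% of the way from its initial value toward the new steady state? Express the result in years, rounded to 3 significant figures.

1.64 yr

τ = M₀/F₀ = 50620/74210 = 0.6821 yr.
The remaining gap fraction is e^(−t/τ); 91% covered ⇒ e^(−t/τ) = 0.0900.
t = −τ ln(0.0900) = 0.6821 × 2.408 = 1.643 yr.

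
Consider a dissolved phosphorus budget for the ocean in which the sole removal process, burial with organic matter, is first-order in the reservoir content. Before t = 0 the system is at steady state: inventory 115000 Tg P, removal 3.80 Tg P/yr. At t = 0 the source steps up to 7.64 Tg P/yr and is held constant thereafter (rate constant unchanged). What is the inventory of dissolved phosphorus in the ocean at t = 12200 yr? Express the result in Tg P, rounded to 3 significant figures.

154000 Tg P

τ = M₀/F₀ = 115000/3.80 = 30260 yr; rate constant k = 1/τ.
New steady state M_∞ = F₁/k = F₁·τ = 7.64 × 30260 = 231210 Tg P.
M(t) = M_∞ + (M₀ − M_∞)·e^(−t/τ); t/τ = 12200/30260 = 0.4031, so e^(−t/τ) = 0.6682.
M(t) = 231210 − 116200 × 0.6682 = 153560 Tg P.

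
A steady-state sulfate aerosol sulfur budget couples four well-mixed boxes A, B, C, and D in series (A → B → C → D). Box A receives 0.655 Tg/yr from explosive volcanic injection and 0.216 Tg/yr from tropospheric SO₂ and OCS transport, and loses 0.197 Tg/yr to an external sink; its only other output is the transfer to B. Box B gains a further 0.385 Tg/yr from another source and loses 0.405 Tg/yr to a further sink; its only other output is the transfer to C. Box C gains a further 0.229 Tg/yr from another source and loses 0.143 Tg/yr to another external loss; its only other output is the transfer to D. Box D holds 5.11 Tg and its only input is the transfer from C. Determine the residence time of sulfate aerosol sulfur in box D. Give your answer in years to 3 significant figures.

6.91 yr

Box A: F(A→B) = (0.655 + 0.216) − 0.197 = 0.67400 Tg/yr.
Box B: F(B→C) = (0.67400 + 0.385) − 0.405 = 0.65400 Tg/yr.
Box C: F(C→D) = (0.65400 + 0.229) − 0.143 = 0.74000 Tg/yr.
Box D throughput = its input = 0.74000 Tg/yr; τ = 5.11 / 0.74000 = 6.905 yr.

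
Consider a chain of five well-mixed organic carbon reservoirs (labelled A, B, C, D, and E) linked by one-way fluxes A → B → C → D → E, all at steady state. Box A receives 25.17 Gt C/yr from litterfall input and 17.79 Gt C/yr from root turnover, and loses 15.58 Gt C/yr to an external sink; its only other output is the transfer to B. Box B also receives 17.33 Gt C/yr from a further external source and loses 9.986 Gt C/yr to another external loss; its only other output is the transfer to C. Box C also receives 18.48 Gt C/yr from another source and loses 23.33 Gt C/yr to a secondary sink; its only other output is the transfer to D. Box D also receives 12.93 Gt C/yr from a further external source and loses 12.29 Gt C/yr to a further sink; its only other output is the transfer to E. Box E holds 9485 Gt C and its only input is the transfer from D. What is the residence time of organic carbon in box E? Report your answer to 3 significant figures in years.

Box A: F(A→B) = (25.17 + 17.79) − 15.58 = 27.380 Gt C/yr.
Box B: F(B→C) = (27.380 + 17.33) − 9.986 = 34.724 Gt C/yr.
Box C: F(C→D) = (34.724 + 18.48) − 23.33 = 29.874 Gt C/yr.
Box D: F(D→E) = (29.874 + 12.93) − 12.29 = 30.514 Gt C/yr.
Box E throughput = its input = 30.514 Gt C/yr; τ = 9485 / 30.514 = 310.8 yr.

311 yr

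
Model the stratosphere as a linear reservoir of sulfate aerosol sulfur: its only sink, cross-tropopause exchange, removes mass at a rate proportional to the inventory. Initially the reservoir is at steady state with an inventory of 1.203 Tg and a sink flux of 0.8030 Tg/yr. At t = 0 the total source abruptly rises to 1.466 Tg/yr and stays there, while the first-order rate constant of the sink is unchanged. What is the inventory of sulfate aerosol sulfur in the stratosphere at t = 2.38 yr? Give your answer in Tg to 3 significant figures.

1.99 Tg

The sink rate constant is k = F₀/M₀ = 0.8030/1.203 = 0.6675 yr⁻¹.
Solving dM/dt = F₁ − kM with M(0) = M₀ gives M(t) = F₁/k + (M₀ − F₁/k)·e^(−kt).
F₁/k = 1.466/0.6675 = 2.1963 Tg; kt = 0.6675 × 2.38 = 1.589, e^(−kt) = 0.2042.
M(2.38) = 2.1963 + (1.203 − 2.1963) × 0.2042 = 2.1963 − 0.2028 = 1.9934 Tg.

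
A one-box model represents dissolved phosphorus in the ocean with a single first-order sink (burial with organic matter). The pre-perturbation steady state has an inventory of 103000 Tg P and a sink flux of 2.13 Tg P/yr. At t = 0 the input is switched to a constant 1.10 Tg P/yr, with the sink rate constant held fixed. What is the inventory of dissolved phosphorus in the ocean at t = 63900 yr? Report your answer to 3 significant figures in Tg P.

Residence time τ = M₀/F₀ = 48360 yr. The eventual steady state is M_∞ = M₀·(F₁/F₀) = 103000 × 1.10/2.13 = 53192 Tg P.
The anomaly ΔM(t) = M(t) − M_∞ decays as ΔM₀·e^(−t/τ) with ΔM₀ = 103000 − 53192 = 49810 Tg P.
At t = 63900 yr, e^(−t/τ) = e^(−1.321) = 0.2668, so ΔM = 13290 Tg P and M = 53192 + 13290 = 66479 Tg P.

66500 Tg P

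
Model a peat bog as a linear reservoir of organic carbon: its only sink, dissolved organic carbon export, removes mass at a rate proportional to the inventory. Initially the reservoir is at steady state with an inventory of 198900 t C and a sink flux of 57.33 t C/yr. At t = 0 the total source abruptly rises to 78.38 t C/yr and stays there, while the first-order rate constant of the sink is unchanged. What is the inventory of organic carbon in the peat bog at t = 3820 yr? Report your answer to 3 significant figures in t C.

The sink rate constant is k = F₀/M₀ = 57.33/198900 = 0.0002882 yr⁻¹.
Solving dM/dt = F₁ − kM with M(0) = M₀ gives M(t) = F₁/k + (M₀ − F₁/k)·e^(−kt).
F₁/k = 78.38/0.0002882 = 271930 t C; kt = 0.0002882 × 3820 = 1.101, e^(−kt) = 0.3325.
M(3820) = 271930 + (198900 − 271930) × 0.3325 = 271930 − 24280 = 247650 t C.

248000 t C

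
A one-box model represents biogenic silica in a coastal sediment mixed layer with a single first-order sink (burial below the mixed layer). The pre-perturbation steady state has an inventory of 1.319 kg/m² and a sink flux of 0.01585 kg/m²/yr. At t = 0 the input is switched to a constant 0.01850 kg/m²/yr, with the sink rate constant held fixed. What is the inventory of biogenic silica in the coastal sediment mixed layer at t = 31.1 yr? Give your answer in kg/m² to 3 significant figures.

1.39 kg/m²

Residence time τ = M₀/F₀ = 83.22 yr. The eventual steady state is M_∞ = M₀·(F₁/F₀) = 1.319 × 0.01850/0.01585 = 1.5395 kg/m².
The anomaly ΔM(t) = M(t) − M_∞ decays as ΔM₀·e^(−t/τ) with ΔM₀ = 1.319 − 1.5395 = −0.2205 kg/m².
At t = 31.1 yr, e^(−t/τ) = e^(−0.3737) = 0.6882, so ΔM = −0.1518 kg/m² and M = 1.5395 − 0.1518 = 1.3878 kg/m².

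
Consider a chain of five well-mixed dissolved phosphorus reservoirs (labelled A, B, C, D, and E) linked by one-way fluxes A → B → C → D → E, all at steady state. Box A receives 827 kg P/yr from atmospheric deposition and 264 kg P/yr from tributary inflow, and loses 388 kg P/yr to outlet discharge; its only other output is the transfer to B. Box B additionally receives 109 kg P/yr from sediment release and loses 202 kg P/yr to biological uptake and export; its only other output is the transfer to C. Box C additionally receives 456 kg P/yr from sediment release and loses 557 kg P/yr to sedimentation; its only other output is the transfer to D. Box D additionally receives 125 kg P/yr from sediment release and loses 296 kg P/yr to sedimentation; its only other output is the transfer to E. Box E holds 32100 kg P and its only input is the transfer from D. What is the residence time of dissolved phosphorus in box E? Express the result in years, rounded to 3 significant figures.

Box A: F(A→B) = (827 + 264) − 388 = 703.00 kg P/yr.
Box B: F(B→C) = (703.00 + 109) − 202 = 610.00 kg P/yr.
Box C: F(C→D) = (610.00 + 456) − 557 = 509.00 kg P/yr.
Box D: F(D→E) = (509.00 + 125) − 296 = 338.00 kg P/yr.
Box E throughput = its input = 338.00 kg P/yr; τ = 32100 / 338.00 = 94.97 yr.

95.0 yr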